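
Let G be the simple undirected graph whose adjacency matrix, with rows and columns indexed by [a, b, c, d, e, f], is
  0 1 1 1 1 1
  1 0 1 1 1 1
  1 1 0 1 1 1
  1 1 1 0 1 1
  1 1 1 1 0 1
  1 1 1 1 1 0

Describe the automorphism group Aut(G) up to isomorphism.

S_6

Every vertex has degree 5, so G is the complete graph K_6. Any permutation of the 6 vertices preserves K_6, so Aut(K_6) = S_6 of order 6! = 720.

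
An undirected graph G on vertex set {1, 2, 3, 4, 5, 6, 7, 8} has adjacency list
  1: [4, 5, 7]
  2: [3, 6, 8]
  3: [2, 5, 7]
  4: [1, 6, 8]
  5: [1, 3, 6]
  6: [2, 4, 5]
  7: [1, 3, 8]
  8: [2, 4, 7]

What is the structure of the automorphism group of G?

Z_2^3 ⋊ S_3

G is 3-regular and bipartite on 2^3 = 8 vertices with girth 4; it is the hypercube graph Q_3. The symmetry group of the 3-cube is the hyperoctahedral group B_3 = Z_2 ≀ S_3, of order 2^3·3! = 48.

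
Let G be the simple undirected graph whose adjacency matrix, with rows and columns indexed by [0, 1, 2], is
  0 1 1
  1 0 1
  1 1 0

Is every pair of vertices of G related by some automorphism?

Yes

Every vertex has degree 2, so G is the complete graph K_3. Any permutation of the 3 vertices preserves K_3, so Aut(K_3) = S_3 of order 3! = 6. This group acts transitively on the 3 vertices.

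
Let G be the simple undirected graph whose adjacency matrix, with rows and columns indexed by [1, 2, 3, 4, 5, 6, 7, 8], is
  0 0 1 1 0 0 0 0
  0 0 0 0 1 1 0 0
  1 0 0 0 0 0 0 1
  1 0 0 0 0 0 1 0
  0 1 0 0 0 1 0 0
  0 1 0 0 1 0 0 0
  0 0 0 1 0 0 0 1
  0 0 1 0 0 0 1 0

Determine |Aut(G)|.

G has two connected components, {1, 3, 4, 7, 8} and {2, 5, 6}; each is 2-regular, so G = C_5 ⊔ C_3. The components are non-isomorphic (different sizes), so Aut(G) = Aut(C_3) × Aut(C_5) = D_3 × D_5 of order 6·10 = 60.

60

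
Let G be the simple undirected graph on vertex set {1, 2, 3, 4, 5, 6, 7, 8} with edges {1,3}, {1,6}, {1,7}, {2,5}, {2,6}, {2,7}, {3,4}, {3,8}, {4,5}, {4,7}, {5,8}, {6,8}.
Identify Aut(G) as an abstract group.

G is 3-regular and bipartite on 2^3 = 8 vertices with girth 4; it is the hypercube graph Q_3. The symmetry group of the 3-cube is the hyperoctahedral group B_3 = Z_2 ≀ S_3, of order 2^3·3! = 48.

Z_2^3 ⋊ S_3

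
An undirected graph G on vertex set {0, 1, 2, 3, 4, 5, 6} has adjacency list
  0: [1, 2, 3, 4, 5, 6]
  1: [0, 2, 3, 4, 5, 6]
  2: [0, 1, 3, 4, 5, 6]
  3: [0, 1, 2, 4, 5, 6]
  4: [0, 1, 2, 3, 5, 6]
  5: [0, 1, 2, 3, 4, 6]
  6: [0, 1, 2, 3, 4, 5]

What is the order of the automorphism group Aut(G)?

5040

All 7 vertices are pairwise adjacent: G = K_7. Every bijection on the vertex set is an automorphism of K_7; hence Aut(K_7) ≅ S_7, order 5040.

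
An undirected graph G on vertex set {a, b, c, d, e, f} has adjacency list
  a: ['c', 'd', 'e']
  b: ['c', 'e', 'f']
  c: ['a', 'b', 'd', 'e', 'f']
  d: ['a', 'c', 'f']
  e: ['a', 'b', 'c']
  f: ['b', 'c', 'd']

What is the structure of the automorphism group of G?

the dihedral group of order 10

Vertex c is the unique vertex of degree 5; the remaining 5 vertices each have degree 3 and induce a cycle, so G is the wheel on 6 vertices with hub c. With the hub fixed, the remaining symmetry is that of the rim cycle C_5, giving the dihedral group D_5.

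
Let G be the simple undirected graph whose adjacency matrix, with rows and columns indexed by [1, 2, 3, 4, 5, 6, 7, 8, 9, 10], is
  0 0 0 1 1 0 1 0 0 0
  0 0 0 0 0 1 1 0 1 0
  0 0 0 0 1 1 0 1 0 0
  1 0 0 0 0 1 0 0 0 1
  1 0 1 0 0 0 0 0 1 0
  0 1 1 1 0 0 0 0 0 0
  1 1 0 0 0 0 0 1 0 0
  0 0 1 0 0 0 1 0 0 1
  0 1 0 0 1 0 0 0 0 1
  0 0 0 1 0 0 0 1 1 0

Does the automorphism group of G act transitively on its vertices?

Yes

G is 3-regular on 10 vertices with no triangles and no 4-cycles (girth 5): this is the Petersen graph. It is a classical fact that the Petersen graph has automorphism group S_5 (order 120), arising from its description as the Kneser graph K(5,2). Under this action every vertex can be carried to every other, so G is vertex-transitive.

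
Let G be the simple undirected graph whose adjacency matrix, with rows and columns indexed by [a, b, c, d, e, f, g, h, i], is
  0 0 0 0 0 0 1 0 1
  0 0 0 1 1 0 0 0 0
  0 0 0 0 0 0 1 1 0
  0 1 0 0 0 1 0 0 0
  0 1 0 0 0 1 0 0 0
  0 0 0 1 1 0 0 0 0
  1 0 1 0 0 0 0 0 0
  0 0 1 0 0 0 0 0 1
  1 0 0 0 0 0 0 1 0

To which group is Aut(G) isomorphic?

D_4 × D_5

G has two connected components, {a, c, g, h, i} and {b, d, e, f}; each is 2-regular, so G = C_5 ⊔ C_4. The components are non-isomorphic (different sizes), so Aut(G) = Aut(C_4) × Aut(C_5) = D_4 × D_5 of order 8·10 = 80.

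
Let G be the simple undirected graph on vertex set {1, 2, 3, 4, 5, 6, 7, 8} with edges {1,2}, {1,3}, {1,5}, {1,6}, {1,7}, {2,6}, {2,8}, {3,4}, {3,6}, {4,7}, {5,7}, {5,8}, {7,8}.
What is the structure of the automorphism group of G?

{e}

The degree sequence is [5, 3, 3, 2, 3, 3, 4, 3]. Checking the degree-preserving permutations of the vertex set shows that none except the identity preserves every edge, so Aut(G) is trivial.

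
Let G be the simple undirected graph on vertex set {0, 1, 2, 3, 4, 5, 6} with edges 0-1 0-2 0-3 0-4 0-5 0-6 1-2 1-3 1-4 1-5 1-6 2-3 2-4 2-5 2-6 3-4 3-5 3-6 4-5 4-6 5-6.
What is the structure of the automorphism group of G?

All 7 vertices are pairwise adjacent: G = K_7. Every bijection on the vertex set is an automorphism of K_7; hence Aut(K_7) ≅ S_7, order 5040.

the symmetric group on 7 letters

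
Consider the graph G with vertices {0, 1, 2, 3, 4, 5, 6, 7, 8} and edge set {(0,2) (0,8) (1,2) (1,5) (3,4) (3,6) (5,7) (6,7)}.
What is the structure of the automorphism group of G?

The degree sequence is [2, 2, 2, 2, 1, 2, 2, 2, 1]; the two degree-1 vertices 4 and 8 are the ends of a path, so G = P_9. The only nontrivial automorphism of a path is the end-to-end reflection, so Aut(G) ≅ Z_2.

the cyclic group of order 2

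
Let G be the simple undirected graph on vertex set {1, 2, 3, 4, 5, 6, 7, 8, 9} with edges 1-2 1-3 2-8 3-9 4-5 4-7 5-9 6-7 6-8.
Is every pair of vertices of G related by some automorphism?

Yes

Every vertex has degree 2 and the graph is connected, so G is the 9-cycle C_9. The automorphisms of the 9-cycle are exactly the symmetries of a regular 9-gon: the dihedral group D_9, |D_9| = 18. Under this action every vertex can be carried to every other, so G is vertex-transitive.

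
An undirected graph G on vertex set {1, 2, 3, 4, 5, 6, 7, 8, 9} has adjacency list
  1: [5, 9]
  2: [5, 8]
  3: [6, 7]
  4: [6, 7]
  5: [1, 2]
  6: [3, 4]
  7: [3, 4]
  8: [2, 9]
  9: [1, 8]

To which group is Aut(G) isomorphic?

G has two connected components, {1, 2, 5, 8, 9} and {3, 4, 6, 7}; each is 2-regular, so G = C_5 ⊔ C_4. The components are non-isomorphic (different sizes), so Aut(G) = Aut(C_4) × Aut(C_5) = D_4 × D_5 of order 8·10 = 80.

D_4 × D_5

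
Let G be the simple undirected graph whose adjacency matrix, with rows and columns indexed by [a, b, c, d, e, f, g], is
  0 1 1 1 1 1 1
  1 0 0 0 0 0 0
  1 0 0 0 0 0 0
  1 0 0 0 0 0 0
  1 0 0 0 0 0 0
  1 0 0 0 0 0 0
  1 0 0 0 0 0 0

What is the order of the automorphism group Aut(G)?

720

Vertex a has degree 6 and every other vertex has degree 1, so G is the star K_{1,6} with centre a. Any automorphism fixes the centre and permutes the 6 leaves freely, so Aut(G) ≅ S_6 of order 6! = 720.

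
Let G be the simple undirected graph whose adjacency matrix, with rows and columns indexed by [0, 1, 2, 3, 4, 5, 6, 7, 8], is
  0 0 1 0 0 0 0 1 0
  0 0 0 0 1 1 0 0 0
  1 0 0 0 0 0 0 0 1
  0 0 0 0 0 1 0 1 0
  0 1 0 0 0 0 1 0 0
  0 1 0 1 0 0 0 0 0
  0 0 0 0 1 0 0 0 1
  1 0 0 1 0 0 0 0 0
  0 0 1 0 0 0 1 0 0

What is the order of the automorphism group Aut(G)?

18

G is 2-regular and connected on 9 vertices, i.e. the cycle C_9. C_9 has 9 rotations and 9 reflections, so Aut(C_9) ≅ D_9 of order 18.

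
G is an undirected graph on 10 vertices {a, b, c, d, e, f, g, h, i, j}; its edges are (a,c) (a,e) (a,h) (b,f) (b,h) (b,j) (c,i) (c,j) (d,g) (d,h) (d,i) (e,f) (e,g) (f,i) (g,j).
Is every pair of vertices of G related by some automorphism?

G is 3-regular on 10 vertices with no triangles and no 4-cycles (girth 5): this is the Petersen graph. It is a classical fact that the Petersen graph has automorphism group S_5 (order 120), arising from its description as the Kneser graph K(5,2). This group acts transitively on the 10 vertices.

Yes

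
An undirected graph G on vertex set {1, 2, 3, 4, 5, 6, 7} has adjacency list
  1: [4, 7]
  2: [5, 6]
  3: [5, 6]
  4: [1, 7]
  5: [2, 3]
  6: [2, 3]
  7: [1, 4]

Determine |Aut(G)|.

G has two connected components, {2, 3, 5, 6} and {1, 4, 7}; each is 2-regular, so G = C_4 ⊔ C_3. No automorphism exchanges components of different sizes, hence Aut(G) is the direct product D_3 × D_4, order 48.

48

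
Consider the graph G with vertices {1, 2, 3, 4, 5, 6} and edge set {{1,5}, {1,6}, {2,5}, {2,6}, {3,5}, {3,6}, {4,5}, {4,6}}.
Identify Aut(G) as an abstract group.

The vertices split by degree into {5, 6} (degree 4) and {1, 2, 3, 4} (degree 2); every edge runs between the two parts, so G is the complete bipartite graph K_{2,4}. Automorphisms preserve the bipartition setwise (since the parts differ in size) and act as S_2 × S_4 within it; |Aut| = 48.

S_2 × S_4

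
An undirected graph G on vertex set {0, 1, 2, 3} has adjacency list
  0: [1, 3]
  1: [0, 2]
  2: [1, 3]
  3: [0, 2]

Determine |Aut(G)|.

8

G is 2-regular and bipartite on 2^2 = 4 vertices with girth 4; it is the hypercube graph Q_2. The symmetry group of the 2-cube is the hyperoctahedral group B_2 = Z_2 ≀ S_2, of order 2^2·2! = 8.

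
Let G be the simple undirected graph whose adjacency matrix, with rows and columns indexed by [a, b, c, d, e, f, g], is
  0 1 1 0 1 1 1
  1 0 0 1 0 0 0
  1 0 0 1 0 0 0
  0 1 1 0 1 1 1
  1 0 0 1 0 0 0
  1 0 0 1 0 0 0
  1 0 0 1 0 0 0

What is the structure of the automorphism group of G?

S_5 × S_2

The vertices split by degree into {a, d} (degree 5) and {b, c, e, f, g} (degree 2); every edge runs between the two parts, so G is the complete bipartite graph K_{2,5}. Automorphisms preserve the bipartition setwise (since the parts differ in size) and act as S_5 × S_2 within it; |Aut| = 240.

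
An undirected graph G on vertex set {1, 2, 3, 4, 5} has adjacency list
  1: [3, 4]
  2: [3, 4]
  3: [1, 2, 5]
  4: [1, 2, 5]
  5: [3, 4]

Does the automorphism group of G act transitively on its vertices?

No

Automorphisms preserve degree, but G has vertices of degree 2 and vertices of degree 3; no automorphism maps one to the other, so G is not vertex-transitive.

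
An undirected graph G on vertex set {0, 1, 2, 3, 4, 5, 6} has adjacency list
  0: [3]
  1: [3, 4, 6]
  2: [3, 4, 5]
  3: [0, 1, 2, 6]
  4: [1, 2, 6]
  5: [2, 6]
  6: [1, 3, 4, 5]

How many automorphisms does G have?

1

Degrees alone do not determine every vertex (e.g. 1 and 2 both have degree 3), but their neighbour-degree multisets differ: N(1) has degrees [3, 4, 4] while N(2) has degrees [2, 3, 4]. Repeating this refinement separates all vertices, so the only automorphism is the identity.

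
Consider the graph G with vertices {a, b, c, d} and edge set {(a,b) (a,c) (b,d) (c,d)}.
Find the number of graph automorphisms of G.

8

G is 2-regular and bipartite on 2^2 = 4 vertices with girth 4; it is the hypercube graph Q_2. The symmetry group of the 2-cube is the hyperoctahedral group B_2 = Z_2 ≀ S_2, of order 2^2·2! = 8.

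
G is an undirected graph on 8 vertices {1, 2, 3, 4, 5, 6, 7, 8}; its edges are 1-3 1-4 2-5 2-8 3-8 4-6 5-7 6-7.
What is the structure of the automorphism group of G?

the dihedral group of order 16

Every vertex has degree 2 and the graph is connected, so G is the 8-cycle C_8. The automorphisms of the 8-cycle are exactly the symmetries of a regular 8-gon: the dihedral group D_8, |D_8| = 16.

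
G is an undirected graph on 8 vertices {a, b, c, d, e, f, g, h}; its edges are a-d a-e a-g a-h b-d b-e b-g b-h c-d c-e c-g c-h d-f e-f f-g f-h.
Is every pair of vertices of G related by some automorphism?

G is 4-regular and bipartite with parts {d, e, g, h} and {a, b, c, f} (each part is independent and every cross-pair is an edge), so G = K_{4,4}. Each part can be permuted independently (S_4 × S_4) and the two equal-size parts can also be swapped, giving (S_4 × S_4) ⋊ Z_2 of order 2·(4!)² = 1152. Under this action every vertex can be carried to every other, so G is vertex-transitive.

Yes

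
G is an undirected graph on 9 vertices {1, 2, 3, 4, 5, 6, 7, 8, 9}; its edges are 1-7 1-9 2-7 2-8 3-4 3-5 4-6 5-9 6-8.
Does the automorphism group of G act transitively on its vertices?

Yes

Every vertex has degree 2 and the graph is connected, so G is the 9-cycle C_9. The automorphisms of the 9-cycle are exactly the symmetries of a regular 9-gon: the dihedral group D_9, |D_9| = 18. Under this action every vertex can be carried to every other, so G is vertex-transitive.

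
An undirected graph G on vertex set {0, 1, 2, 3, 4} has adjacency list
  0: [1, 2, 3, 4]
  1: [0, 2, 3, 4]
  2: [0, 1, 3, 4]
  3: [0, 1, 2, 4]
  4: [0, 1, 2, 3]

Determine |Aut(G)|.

120

Every vertex has degree 4, so G is the complete graph K_5. Every bijection on the vertex set is an automorphism of K_5; hence Aut(K_5) ≅ S_5, order 120.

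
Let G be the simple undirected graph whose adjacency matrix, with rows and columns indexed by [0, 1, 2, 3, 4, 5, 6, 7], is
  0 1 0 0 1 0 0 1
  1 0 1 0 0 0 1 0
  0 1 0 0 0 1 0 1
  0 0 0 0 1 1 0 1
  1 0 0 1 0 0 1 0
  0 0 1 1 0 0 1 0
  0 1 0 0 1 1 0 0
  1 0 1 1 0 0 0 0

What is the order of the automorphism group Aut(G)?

G is 3-regular and bipartite on 2^3 = 8 vertices with girth 4; it is the hypercube graph Q_3. The symmetry group of the 3-cube is the hyperoctahedral group B_3 = Z_2 ≀ S_3, of order 2^3·3! = 48.

48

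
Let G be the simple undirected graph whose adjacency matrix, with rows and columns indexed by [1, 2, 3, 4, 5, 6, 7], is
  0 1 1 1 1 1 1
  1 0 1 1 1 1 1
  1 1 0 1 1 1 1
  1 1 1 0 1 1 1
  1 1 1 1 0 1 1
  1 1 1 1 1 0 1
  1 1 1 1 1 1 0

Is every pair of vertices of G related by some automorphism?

Yes

Every vertex has degree 6, so G is the complete graph K_7. Any permutation of the 7 vertices preserves K_7, so Aut(K_7) = S_7 of order 7! = 5040. This group acts transitively on the 7 vertices.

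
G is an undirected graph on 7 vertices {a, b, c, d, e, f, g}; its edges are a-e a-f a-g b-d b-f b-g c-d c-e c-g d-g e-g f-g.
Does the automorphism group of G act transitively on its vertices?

No

Vertex g is the only vertex of degree 6, so every automorphism fixes it; G is not vertex-transitive.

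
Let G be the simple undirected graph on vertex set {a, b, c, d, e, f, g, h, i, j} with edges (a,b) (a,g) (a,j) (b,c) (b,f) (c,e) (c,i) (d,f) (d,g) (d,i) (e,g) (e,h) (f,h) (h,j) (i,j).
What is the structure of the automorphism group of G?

the symmetric group S_5

G is 3-regular on 10 vertices with no triangles and no 4-cycles (girth 5): this is the Petersen graph. It is a classical fact that the Petersen graph has automorphism group S_5 (order 120), arising from its description as the Kneser graph K(5,2).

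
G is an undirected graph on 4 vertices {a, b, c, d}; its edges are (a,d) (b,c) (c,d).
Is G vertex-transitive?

Automorphisms preserve degree, but G has vertices of degree 1 and vertices of degree 2; no automorphism maps one to the other, so G is not vertex-transitive.

No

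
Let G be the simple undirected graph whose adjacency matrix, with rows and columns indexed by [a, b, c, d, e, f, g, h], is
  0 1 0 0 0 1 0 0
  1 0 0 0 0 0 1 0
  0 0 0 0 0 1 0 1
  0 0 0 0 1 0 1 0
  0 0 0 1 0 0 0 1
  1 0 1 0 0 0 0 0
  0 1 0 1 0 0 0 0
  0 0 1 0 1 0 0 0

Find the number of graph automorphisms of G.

G is 2-regular and connected on 8 vertices, i.e. the cycle C_8. C_8 has 8 rotations and 8 reflections, so Aut(C_8) ≅ D_8 of order 16.

16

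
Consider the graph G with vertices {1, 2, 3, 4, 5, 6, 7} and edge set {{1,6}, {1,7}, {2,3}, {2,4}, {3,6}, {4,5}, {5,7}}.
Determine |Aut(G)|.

14

G is 2-regular and connected on 7 vertices, i.e. the cycle C_7. The automorphisms of the 7-cycle are exactly the symmetries of a regular 7-gon: the dihedral group D_7, |D_7| = 14.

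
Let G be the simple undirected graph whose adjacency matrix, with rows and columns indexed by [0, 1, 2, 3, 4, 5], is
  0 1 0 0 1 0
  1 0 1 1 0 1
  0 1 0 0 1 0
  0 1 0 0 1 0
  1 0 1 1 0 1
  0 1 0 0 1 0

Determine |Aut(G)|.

48

The vertices split by degree into {1, 4} (degree 4) and {0, 2, 3, 5} (degree 2); every edge runs between the two parts, so G is the complete bipartite graph K_{2,4}. Automorphisms preserve the bipartition setwise (since the parts differ in size) and act as S_2 × S_4 within it; |Aut| = 48.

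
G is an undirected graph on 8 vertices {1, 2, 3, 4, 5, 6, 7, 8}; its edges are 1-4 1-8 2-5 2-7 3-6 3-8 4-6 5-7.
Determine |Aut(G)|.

60

G has two connected components, {1, 3, 4, 6, 8} and {2, 5, 7}; each is 2-regular, so G = C_5 ⊔ C_3. No automorphism exchanges components of different sizes, hence Aut(G) is the direct product D_3 × D_5, order 60.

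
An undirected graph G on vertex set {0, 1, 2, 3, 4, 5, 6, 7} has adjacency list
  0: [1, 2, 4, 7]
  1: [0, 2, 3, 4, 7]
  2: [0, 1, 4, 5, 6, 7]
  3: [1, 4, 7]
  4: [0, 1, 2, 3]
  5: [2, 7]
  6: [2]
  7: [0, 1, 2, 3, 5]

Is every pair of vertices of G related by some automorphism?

No

Vertex 2 is the only vertex of degree 6, so every automorphism fixes it; G is not vertex-transitive.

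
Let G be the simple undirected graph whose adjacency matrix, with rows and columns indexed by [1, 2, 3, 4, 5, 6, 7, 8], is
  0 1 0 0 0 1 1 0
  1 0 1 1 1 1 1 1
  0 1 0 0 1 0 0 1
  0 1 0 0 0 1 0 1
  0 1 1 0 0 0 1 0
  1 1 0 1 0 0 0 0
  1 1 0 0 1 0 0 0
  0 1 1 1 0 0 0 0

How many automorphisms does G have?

Vertex 2 is the unique vertex of degree 7; the remaining 7 vertices each have degree 3 and induce a cycle, so G is the wheel on 8 vertices with hub 2. Every automorphism fixes the hub and acts on the rim 7-cycle, so Aut(G) ≅ Aut(C_7) = D_7 of order 14.

14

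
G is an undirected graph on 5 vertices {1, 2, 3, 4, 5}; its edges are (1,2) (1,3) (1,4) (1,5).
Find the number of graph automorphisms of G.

24

Vertex 1 has degree 4 and every other vertex has degree 1, so G is the star K_{1,4} with centre 1. Any automorphism fixes the centre and permutes the 4 leaves freely, so Aut(G) ≅ S_4 of order 4! = 24.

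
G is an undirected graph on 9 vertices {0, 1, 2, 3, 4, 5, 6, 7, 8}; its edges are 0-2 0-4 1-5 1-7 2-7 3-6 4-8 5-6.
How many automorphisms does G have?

The degree sequence is [2, 2, 2, 1, 2, 2, 2, 2, 1]; the two degree-1 vertices 3 and 8 are the ends of a path, so G = P_9. The only nontrivial automorphism of a path is the end-to-end reflection, so Aut(G) ≅ Z_2.

2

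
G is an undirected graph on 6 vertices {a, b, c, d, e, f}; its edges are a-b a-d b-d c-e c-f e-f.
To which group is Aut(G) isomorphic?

G has two connected components, {a, b, d} and {c, e, f}; each is 2-regular, so G = C_3 ⊔ C_3. Aut of a disjoint union of two copies of C_3 is the wreath product D_3 ≀ Z_2, of order 2·6² = 72.

D_3 ≀ Z_2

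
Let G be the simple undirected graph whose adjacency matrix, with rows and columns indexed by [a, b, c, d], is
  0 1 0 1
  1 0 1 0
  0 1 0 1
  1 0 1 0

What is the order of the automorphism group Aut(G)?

G is 2-regular and bipartite on 2^2 = 4 vertices with girth 4; it is the hypercube graph Q_2. Aut(Q_2) consists of the signed permutations of the 2 coordinate axes: 2! permutations times 2^2 sign flips, so |Aut| = 2^2·2! = 8.

8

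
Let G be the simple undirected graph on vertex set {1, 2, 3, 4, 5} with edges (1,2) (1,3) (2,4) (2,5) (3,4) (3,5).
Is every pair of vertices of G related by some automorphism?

No

Automorphisms preserve degree, but G has vertices of degree 2 and vertices of degree 3; no automorphism maps one to the other, so G is not vertex-transitive.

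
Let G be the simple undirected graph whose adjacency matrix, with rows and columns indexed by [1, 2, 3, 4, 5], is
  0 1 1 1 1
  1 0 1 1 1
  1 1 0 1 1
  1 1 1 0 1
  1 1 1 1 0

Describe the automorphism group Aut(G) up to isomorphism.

Every vertex has degree 4, so G is the complete graph K_5. Any permutation of the 5 vertices preserves K_5, so Aut(K_5) = S_5 of order 5! = 120.

the symmetric group on 5 letters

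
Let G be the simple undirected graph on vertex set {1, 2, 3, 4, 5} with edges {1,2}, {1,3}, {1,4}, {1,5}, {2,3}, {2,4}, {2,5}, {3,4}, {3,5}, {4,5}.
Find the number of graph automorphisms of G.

120

Every vertex has degree 4, so G is the complete graph K_5. Every bijection on the vertex set is an automorphism of K_5; hence Aut(K_5) ≅ S_5, order 120.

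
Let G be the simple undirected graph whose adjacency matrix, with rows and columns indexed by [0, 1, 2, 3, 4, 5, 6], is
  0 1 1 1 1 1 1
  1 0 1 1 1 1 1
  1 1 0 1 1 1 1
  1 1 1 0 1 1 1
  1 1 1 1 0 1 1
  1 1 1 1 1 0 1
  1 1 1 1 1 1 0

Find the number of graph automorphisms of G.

5040

Every vertex has degree 6, so G is the complete graph K_7. Any permutation of the 7 vertices preserves K_7, so Aut(K_7) = S_7 of order 7! = 5040.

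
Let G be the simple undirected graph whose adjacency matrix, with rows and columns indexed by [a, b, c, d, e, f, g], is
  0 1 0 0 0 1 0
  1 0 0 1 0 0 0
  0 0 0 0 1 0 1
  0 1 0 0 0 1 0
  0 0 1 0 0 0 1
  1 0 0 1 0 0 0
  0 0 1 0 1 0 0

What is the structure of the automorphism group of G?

D_4 × D_3

G has two connected components, {a, b, d, f} and {c, e, g}; each is 2-regular, so G = C_4 ⊔ C_3. No automorphism exchanges components of different sizes, hence Aut(G) is the direct product D_4 × D_3, order 48.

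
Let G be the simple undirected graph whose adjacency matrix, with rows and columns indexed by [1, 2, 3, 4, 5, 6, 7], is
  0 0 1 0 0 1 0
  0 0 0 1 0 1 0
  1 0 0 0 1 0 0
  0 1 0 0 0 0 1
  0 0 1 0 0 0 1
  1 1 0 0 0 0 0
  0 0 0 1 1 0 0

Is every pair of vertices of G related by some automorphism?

Yes

Every vertex has degree 2 and the graph is connected, so G is the 7-cycle C_7. The automorphisms of the 7-cycle are exactly the symmetries of a regular 7-gon: the dihedral group D_7, |D_7| = 14. This group acts transitively on the 7 vertices.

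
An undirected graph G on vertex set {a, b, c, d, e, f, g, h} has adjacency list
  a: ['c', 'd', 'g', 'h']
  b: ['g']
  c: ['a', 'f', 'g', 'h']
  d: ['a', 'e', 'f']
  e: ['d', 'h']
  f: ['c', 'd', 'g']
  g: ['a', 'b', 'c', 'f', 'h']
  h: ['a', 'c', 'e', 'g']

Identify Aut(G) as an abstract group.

The degree sequence is [4, 1, 4, 3, 2, 3, 5, 4]. Checking the degree-preserving permutations of the vertex set shows that none except the identity preserves every edge, so Aut(G) is trivial.

{e}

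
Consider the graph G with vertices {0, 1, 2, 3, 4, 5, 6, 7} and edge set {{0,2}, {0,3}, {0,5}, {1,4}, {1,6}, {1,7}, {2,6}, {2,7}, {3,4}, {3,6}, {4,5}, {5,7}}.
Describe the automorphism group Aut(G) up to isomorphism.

G is 3-regular and bipartite on 2^3 = 8 vertices with girth 4; it is the hypercube graph Q_3. The symmetry group of the 3-cube is the hyperoctahedral group B_3 = Z_2 ≀ S_3, of order 2^3·3! = 48.

the hyperoctahedral group B_3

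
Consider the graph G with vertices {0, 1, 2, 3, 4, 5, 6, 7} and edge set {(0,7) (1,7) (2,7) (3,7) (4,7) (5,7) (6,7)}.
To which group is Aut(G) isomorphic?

Vertex 7 has degree 7 and every other vertex has degree 1, so G is the star K_{1,7} with centre 7. The 7 leaves are pairwise interchangeable while the centre is fixed, giving Aut(G) = S_7.

S_7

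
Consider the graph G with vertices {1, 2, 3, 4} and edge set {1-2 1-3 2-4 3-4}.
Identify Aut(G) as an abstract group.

D_4

G is 2-regular and connected on 4 vertices, i.e. the cycle C_4. The automorphisms of the 4-cycle are exactly the symmetries of a regular 4-gon: the dihedral group D_4, |D_4| = 8.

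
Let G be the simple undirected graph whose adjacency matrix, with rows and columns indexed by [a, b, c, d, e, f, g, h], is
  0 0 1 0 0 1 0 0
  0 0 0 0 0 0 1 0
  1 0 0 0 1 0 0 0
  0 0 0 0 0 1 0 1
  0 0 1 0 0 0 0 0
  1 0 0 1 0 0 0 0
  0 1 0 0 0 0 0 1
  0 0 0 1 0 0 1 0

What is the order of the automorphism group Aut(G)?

The degree sequence is [2, 1, 2, 2, 1, 2, 2, 2]; the two degree-1 vertices b and e are the ends of a path, so G = P_8. The only nontrivial automorphism of a path is the end-to-end reflection, so Aut(G) ≅ Z_2.

2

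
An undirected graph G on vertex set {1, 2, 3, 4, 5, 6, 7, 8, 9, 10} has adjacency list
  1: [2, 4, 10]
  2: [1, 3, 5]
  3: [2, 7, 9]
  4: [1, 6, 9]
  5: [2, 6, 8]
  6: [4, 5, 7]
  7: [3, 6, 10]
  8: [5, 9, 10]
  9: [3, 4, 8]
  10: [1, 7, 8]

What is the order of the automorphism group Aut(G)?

G is 3-regular on 10 vertices with no triangles and no 4-cycles (girth 5): this is the Petersen graph. Viewing the Petersen graph as the Kneser graph K(5,2) — vertices are 2-subsets of {1,…,5}, edges join disjoint pairs — its automorphisms are exactly the permutations of the 5-element set, so Aut ≅ S_5 of order 120.

120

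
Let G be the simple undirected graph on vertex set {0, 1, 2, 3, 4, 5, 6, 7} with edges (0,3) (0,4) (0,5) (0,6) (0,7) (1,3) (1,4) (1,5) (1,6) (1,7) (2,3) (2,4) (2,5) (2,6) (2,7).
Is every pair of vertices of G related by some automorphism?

No

Automorphisms preserve degree, but G has vertices of degree 3 and vertices of degree 5; no automorphism maps one to the other, so G is not vertex-transitive.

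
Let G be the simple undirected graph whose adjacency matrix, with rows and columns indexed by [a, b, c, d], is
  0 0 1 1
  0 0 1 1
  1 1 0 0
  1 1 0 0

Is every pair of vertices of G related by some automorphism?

Yes

Every vertex has degree 2 and the graph is connected, so G is the 4-cycle C_4. The automorphisms of the 4-cycle are exactly the symmetries of a regular 4-gon: the dihedral group D_4, |D_4| = 8. Under this action every vertex can be carried to every other, so G is vertex-transitive.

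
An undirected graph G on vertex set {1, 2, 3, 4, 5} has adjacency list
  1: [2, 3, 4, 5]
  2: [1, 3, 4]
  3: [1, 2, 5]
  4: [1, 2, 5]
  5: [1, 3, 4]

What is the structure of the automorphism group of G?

Vertex 1 is the unique vertex of degree 4; the remaining 4 vertices each have degree 3 and induce a cycle, so G is the wheel on 5 vertices with hub 1. With the hub fixed, the remaining symmetry is that of the rim cycle C_4, giving the dihedral group D_4.

D_4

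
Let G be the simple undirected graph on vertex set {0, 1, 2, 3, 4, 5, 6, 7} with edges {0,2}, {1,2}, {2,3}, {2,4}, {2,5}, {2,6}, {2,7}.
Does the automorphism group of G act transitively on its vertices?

No

Vertex 2 is the only vertex of degree 7, so every automorphism fixes it; G is not vertex-transitive.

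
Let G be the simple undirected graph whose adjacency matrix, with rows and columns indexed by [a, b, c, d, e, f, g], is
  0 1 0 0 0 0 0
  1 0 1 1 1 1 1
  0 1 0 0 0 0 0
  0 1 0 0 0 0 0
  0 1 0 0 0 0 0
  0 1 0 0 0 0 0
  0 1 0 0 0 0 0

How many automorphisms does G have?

Vertex b has degree 6 and every other vertex has degree 1, so G is the star K_{1,6} with centre b. The 6 leaves are pairwise interchangeable while the centre is fixed, giving Aut(G) = S_6.

720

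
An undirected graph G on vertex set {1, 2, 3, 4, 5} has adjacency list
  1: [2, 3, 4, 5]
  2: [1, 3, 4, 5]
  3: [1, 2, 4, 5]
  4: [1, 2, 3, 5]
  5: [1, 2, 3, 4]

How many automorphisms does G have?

120

All 5 vertices are pairwise adjacent: G = K_5. Any permutation of the 5 vertices preserves K_5, so Aut(K_5) = S_5 of order 5! = 120.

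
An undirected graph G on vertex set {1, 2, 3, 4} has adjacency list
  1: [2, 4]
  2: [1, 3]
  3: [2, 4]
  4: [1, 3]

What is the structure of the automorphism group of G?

D_4

Every vertex has degree 2 and the graph is connected, so G is the 4-cycle C_4. C_4 has 4 rotations and 4 reflections, so Aut(C_4) ≅ D_4 of order 8.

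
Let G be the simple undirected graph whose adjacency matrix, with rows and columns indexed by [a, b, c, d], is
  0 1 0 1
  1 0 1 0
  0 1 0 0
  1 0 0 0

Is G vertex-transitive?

Automorphisms preserve degree, but G has vertices of degree 1 and vertices of degree 2; no automorphism maps one to the other, so G is not vertex-transitive.

No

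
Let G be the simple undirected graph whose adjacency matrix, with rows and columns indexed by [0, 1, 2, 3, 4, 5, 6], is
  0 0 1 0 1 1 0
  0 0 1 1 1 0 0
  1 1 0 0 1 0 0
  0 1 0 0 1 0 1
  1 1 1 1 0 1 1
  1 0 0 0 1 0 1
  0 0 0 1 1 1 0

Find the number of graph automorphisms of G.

12

Vertex 4 is the unique vertex of degree 6; the remaining 6 vertices each have degree 3 and induce a cycle, so G is the wheel on 7 vertices with hub 4. With the hub fixed, the remaining symmetry is that of the rim cycle C_6, giving the dihedral group D_6.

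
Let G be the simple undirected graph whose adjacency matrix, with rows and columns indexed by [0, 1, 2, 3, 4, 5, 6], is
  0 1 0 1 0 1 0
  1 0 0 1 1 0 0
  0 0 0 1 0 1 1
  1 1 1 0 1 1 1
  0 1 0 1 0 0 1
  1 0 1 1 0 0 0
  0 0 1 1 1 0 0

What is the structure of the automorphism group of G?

Vertex 3 is the unique vertex of degree 6; the remaining 6 vertices each have degree 3 and induce a cycle, so G is the wheel on 7 vertices with hub 3. With the hub fixed, the remaining symmetry is that of the rim cycle C_6, giving the dihedral group D_6.

the dihedral group of order 12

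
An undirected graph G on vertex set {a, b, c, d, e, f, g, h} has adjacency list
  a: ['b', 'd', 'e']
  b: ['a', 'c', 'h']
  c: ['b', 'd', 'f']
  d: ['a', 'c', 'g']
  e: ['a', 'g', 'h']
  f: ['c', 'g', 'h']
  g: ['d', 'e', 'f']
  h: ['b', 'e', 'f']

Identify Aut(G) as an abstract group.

the hyperoctahedral group B_3

G is 3-regular and bipartite on 2^3 = 8 vertices with girth 4; it is the hypercube graph Q_3. The symmetry group of the 3-cube is the hyperoctahedral group B_3 = Z_2 ≀ S_3, of order 2^3·3! = 48.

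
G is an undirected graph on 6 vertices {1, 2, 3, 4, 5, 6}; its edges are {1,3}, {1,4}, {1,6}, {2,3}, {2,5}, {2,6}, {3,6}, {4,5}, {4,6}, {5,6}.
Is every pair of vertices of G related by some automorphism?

Vertex 6 is the only vertex of degree 5, so every automorphism fixes it; G is not vertex-transitive.

No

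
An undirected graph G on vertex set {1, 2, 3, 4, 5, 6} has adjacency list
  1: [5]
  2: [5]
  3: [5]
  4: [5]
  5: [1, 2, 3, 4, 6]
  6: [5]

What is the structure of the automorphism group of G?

the symmetric group on 5 letters

Vertex 5 has degree 5 and every other vertex has degree 1, so G is the star K_{1,5} with centre 5. Any automorphism fixes the centre and permutes the 5 leaves freely, so Aut(G) ≅ S_5 of order 5! = 120.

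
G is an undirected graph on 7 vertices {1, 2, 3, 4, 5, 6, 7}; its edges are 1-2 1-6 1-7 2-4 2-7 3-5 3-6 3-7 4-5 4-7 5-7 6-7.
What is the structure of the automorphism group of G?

the dihedral group of order 12

Vertex 7 is the unique vertex of degree 6; the remaining 6 vertices each have degree 3 and induce a cycle, so G is the wheel on 7 vertices with hub 7. With the hub fixed, the remaining symmetry is that of the rim cycle C_6, giving the dihedral group D_6.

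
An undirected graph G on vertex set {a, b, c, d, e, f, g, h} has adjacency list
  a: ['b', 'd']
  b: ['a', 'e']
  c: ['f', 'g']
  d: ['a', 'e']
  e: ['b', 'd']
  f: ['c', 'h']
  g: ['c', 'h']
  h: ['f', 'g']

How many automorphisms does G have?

128

G has two connected components, {a, b, d, e} and {c, f, g, h}; each is 2-regular, so G = C_4 ⊔ C_4. Aut of a disjoint union of two copies of C_4 is the wreath product D_4 ≀ Z_2, of order 2·8² = 128.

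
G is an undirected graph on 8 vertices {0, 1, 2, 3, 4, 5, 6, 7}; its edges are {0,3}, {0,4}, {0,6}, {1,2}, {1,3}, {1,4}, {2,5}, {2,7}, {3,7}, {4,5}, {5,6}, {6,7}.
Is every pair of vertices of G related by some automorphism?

Yes

G is 3-regular and bipartite on 2^3 = 8 vertices with girth 4; it is the hypercube graph Q_3. Aut(Q_3) consists of the signed permutations of the 3 coordinate axes: 3! permutations times 2^3 sign flips, so |Aut| = 2^3·3! = 48. This group acts transitively on the 8 vertices.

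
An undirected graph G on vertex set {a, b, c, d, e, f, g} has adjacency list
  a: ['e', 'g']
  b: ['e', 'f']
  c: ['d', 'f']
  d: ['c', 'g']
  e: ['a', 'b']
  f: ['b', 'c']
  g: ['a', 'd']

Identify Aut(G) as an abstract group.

D_7

G is 2-regular and connected on 7 vertices, i.e. the cycle C_7. C_7 has 7 rotations and 7 reflections, so Aut(C_7) ≅ D_7 of order 14.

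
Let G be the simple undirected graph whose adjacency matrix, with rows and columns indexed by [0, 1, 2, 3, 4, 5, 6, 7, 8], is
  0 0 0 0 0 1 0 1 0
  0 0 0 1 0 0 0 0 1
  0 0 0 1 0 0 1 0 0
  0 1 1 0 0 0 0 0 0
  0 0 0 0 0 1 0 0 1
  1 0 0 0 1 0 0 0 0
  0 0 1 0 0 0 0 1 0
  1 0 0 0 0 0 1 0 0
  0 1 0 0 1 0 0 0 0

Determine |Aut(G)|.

18

G is 2-regular and connected on 9 vertices, i.e. the cycle C_9. C_9 has 9 rotations and 9 reflections, so Aut(C_9) ≅ D_9 of order 18.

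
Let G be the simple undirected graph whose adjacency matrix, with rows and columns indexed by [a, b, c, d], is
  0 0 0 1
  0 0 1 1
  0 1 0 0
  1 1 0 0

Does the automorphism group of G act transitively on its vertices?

Automorphisms preserve degree, but G has vertices of degree 1 and vertices of degree 2; no automorphism maps one to the other, so G is not vertex-transitive.

No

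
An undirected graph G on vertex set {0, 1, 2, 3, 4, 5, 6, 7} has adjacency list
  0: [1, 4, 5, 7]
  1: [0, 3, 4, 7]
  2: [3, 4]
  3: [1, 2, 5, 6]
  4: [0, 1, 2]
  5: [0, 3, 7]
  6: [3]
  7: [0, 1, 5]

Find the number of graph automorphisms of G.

1

The degree sequence is [4, 4, 2, 4, 3, 3, 1, 3]. Checking the degree-preserving permutations of the vertex set shows that none except the identity preserves every edge, so Aut(G) is trivial.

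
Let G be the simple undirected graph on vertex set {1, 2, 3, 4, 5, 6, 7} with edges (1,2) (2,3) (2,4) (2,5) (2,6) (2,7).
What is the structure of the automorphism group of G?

S_6

Vertex 2 has degree 6 and every other vertex has degree 1, so G is the star K_{1,6} with centre 2. The 6 leaves are pairwise interchangeable while the centre is fixed, giving Aut(G) = S_6.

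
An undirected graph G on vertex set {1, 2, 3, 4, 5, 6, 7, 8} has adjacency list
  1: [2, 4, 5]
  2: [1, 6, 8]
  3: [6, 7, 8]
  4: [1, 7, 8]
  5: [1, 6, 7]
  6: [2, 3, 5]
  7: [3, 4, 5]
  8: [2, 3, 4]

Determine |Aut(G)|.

G is 3-regular and bipartite on 2^3 = 8 vertices with girth 4; it is the hypercube graph Q_3. Aut(Q_3) consists of the signed permutations of the 3 coordinate axes: 3! permutations times 2^3 sign flips, so |Aut| = 2^3·3! = 48.

48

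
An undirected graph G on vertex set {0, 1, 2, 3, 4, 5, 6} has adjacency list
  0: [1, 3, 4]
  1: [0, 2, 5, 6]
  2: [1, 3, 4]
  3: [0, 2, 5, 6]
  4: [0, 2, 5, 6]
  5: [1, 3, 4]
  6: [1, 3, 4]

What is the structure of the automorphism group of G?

S_4 × S_3

The vertices split by degree into {1, 3, 4} (degree 4) and {0, 2, 5, 6} (degree 3); every edge runs between the two parts, so G is the complete bipartite graph K_{3,4}. The parts have unequal sizes, so no automorphism swaps them; each part is permuted independently, giving S_4 × S_3 of order 4!·3! = 144.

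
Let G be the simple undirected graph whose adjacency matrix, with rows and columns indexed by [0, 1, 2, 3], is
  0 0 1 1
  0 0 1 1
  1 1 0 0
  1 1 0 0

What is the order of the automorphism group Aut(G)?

G is 2-regular and bipartite on 2^2 = 4 vertices with girth 4; it is the hypercube graph Q_2. The symmetry group of the 2-cube is the hyperoctahedral group B_2 = Z_2 ≀ S_2, of order 2^2·2! = 8.

8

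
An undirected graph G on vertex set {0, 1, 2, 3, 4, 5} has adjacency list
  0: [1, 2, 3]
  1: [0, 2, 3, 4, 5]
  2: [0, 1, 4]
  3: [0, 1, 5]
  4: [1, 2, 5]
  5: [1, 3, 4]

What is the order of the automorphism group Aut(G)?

Vertex 1 is the unique vertex of degree 5; the remaining 5 vertices each have degree 3 and induce a cycle, so G is the wheel on 6 vertices with hub 1. Every automorphism fixes the hub and acts on the rim 5-cycle, so Aut(G) ≅ Aut(C_5) = D_5 of order 10.

10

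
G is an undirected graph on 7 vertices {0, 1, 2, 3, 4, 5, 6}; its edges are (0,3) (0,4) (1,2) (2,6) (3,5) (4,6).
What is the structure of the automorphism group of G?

C_2

The degree sequence is [2, 1, 2, 2, 2, 1, 2]; the two degree-1 vertices 1 and 5 are the ends of a path, so G = P_7. A path has exactly one nontrivial symmetry — reversal — giving Aut(G) of order 2.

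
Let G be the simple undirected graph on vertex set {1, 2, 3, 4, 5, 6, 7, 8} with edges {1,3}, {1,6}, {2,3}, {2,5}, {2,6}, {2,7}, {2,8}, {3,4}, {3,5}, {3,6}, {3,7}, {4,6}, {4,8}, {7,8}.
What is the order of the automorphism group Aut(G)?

Degrees alone do not determine every vertex (e.g. 1 and 5 both have degree 2), but their neighbour-degree multisets differ: N(1) has degrees [4, 6] while N(5) has degrees [5, 6]. Repeating this refinement separates all vertices, so the only automorphism is the identity.

1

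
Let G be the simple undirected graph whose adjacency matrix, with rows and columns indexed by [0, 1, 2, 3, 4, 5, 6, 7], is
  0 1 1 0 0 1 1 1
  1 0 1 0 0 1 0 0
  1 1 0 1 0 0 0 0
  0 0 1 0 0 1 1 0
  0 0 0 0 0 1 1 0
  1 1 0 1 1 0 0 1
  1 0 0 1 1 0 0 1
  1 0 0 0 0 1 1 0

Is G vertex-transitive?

Vertex 4 is the only vertex of degree 2, so every automorphism fixes it; G is not vertex-transitive.

No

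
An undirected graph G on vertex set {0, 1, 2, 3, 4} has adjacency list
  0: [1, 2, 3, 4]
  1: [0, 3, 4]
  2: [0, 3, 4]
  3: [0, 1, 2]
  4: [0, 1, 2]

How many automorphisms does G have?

Vertex 0 is the unique vertex of degree 4; the remaining 4 vertices each have degree 3 and induce a cycle, so G is the wheel on 5 vertices with hub 0. With the hub fixed, the remaining symmetry is that of the rim cycle C_4, giving the dihedral group D_4.

8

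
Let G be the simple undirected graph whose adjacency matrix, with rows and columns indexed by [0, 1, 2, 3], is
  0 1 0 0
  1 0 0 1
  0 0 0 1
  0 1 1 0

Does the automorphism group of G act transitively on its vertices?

No

Automorphisms preserve degree, but G has vertices of degree 1 and vertices of degree 2; no automorphism maps one to the other, so G is not vertex-transitive.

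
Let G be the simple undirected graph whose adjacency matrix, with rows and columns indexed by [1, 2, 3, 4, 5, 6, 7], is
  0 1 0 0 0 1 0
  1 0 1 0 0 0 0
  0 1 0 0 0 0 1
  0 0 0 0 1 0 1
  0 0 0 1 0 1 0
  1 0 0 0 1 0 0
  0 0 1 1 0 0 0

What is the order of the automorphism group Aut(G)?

Every vertex has degree 2 and the graph is connected, so G is the 7-cycle C_7. The automorphisms of the 7-cycle are exactly the symmetries of a regular 7-gon: the dihedral group D_7, |D_7| = 14.

14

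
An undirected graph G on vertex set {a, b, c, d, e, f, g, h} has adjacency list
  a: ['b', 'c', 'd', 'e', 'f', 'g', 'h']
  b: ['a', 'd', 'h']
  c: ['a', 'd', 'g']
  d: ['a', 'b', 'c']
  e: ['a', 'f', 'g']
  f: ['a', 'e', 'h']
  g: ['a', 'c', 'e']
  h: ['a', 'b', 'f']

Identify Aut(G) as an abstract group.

the dihedral group of order 14

Vertex a is the unique vertex of degree 7; the remaining 7 vertices each have degree 3 and induce a cycle, so G is the wheel on 8 vertices with hub a. Every automorphism fixes the hub and acts on the rim 7-cycle, so Aut(G) ≅ Aut(C_7) = D_7 of order 14.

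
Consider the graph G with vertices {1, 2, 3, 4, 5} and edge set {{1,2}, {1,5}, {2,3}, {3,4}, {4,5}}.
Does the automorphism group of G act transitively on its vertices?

Yes

G is 2-regular and connected on 5 vertices, i.e. the cycle C_5. The automorphisms of the 5-cycle are exactly the symmetries of a regular 5-gon: the dihedral group D_5, |D_5| = 10. This group acts transitively on the 5 vertices.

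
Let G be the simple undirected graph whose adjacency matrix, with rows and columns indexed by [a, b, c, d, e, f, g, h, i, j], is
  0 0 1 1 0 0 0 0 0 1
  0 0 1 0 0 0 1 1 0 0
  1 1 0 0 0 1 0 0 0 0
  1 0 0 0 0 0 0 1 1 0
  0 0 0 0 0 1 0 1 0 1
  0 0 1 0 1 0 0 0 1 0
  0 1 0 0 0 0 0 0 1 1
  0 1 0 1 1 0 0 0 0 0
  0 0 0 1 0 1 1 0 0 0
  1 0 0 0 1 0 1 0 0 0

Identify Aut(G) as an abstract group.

G is 3-regular on 10 vertices with no triangles and no 4-cycles (girth 5): this is the Petersen graph. It is a classical fact that the Petersen graph has automorphism group S_5 (order 120), arising from its description as the Kneser graph K(5,2).

the symmetric group S_5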